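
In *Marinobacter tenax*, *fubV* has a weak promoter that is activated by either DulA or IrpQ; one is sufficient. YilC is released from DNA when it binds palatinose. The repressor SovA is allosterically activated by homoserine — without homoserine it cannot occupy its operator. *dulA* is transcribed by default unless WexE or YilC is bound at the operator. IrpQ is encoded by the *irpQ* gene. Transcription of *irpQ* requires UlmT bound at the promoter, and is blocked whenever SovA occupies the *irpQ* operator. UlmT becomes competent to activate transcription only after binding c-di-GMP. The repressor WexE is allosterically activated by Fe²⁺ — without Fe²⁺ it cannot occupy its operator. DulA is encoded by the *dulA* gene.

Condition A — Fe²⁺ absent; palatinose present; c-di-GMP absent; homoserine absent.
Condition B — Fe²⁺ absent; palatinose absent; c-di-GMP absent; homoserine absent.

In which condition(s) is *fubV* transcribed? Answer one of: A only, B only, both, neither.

Condition A:
Fe²⁺ is absent, so WexE is inactive.
Palatinose is present, so YilC is inactive.
With no repressor bound, *dulA* is transcribed.
So DulA is produced and active.
c-di-GMP is absent, so UlmT is inactive.
Homoserine is absent, so SovA is inactive.
Required activator UlmT is absent, so *irpQ* is not transcribed.
So IrpQ is not produced.
Activator DulA is present, so *fubV* is transcribed.
→ *fubV* is ON in A.
Condition B:
Fe²⁺ is absent, so WexE is inactive.
Palatinose is absent, so YilC is active.
With repressor YilC bound, *dulA* is not transcribed.
So DulA is not produced.
c-di-GMP is absent, so UlmT is inactive.
Homoserine is absent, so SovA is inactive.
Required activator UlmT is absent, so *irpQ* is not transcribed.
So IrpQ is not produced.
No activator is available at the *fubV* promoter, so *fubV* is not transcribed.
→ *fubV* is OFF in B.

A only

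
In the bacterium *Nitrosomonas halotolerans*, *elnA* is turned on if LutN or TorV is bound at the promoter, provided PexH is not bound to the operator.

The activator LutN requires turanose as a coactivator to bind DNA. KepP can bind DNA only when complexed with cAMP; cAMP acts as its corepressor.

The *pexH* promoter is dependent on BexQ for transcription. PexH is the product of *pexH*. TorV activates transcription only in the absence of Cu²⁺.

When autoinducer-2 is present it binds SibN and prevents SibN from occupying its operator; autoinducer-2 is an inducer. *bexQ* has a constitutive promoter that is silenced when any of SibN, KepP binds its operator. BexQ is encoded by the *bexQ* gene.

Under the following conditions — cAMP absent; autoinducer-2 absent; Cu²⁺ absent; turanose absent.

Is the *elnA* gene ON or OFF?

Turanose is absent, so LutN is inactive.
Autoinducer-2 is absent, so SibN is active.
cAMP is absent, so KepP is inactive.
With repressor SibN bound, *bexQ* is not transcribed.
So BexQ is not produced.
Required activator BexQ is absent, so *pexH* is not transcribed.
So PexH is not produced.
Cu²⁺ is absent, so TorV is active.
Activator TorV is present, so *elnA* is transcribed.

ON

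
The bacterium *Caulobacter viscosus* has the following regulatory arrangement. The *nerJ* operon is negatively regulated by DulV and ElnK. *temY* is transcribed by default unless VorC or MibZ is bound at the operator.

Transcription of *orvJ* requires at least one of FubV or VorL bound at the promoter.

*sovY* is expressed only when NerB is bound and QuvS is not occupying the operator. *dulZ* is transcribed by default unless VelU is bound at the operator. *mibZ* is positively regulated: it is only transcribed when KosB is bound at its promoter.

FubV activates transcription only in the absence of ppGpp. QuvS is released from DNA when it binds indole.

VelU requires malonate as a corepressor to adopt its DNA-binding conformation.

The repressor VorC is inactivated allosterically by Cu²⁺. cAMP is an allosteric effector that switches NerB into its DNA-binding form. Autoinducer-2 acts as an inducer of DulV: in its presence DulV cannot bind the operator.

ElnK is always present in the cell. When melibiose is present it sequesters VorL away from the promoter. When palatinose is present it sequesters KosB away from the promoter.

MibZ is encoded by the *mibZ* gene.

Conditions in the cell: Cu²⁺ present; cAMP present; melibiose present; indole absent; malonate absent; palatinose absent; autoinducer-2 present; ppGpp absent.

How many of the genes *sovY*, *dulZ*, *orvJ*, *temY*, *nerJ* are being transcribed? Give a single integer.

cAMP is present, so NerB is active.
Indole is absent, so QuvS is active.
With repressor QuvS bound, *sovY* is not transcribed.
→ *sovY* is OFF.
Malonate is absent, so VelU is inactive.
With no repressor bound, *dulZ* is transcribed.
→ *dulZ* is ON.
ppGpp is absent, so FubV is active.
Melibiose is present, so VorL is inactive.
Activator FubV is present, so *orvJ* is transcribed.
→ *orvJ* is ON.
Cu²⁺ is present, so VorC is inactive.
Palatinose is absent, so KosB is active.
No repressor is bound and KosB is active, so *mibZ* is transcribed.
So MibZ is produced and active.
With repressor MibZ bound, *temY* is not transcribed.
→ *temY* is OFF.
Autoinducer-2 is present, so DulV is inactive.
ElnK is produced constitutively and is active.
With repressor ElnK bound, *nerJ* is not transcribed.
→ *nerJ* is OFF.
2 of the 5 genes are transcribed.

2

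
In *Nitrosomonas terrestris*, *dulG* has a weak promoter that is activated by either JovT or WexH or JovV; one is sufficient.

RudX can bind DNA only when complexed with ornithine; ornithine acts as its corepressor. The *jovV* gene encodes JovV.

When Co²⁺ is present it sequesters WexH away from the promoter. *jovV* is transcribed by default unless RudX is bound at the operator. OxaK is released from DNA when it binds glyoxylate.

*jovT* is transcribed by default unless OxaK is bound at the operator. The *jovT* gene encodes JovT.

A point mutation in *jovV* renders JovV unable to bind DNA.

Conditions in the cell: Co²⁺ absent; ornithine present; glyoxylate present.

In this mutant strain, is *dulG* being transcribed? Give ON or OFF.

ON

Glyoxylate is present, so OxaK is inactive.
With no repressor bound, *jovT* is transcribed.
So JovT is produced and active.
Co²⁺ is absent, so WexH is active.
JovV is non-functional in this strain, so it has no effect.
Activator JovT is present, so *dulG* is transcribed.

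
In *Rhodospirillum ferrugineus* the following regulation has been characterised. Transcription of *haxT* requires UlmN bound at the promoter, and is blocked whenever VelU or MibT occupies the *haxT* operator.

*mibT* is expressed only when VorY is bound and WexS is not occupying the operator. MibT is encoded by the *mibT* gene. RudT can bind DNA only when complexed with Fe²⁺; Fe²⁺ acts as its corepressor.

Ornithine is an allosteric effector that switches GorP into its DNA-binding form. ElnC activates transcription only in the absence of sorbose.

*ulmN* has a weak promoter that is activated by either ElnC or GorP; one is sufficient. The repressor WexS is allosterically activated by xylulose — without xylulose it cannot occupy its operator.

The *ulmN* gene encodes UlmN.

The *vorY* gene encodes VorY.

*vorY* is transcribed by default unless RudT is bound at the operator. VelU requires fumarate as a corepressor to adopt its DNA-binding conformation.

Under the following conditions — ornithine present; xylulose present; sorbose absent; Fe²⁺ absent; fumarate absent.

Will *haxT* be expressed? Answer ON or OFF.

ON

Fumarate is absent, so VelU is inactive.
Fe²⁺ is absent, so RudT is inactive.
With no repressor bound, *vorY* is transcribed.
So VorY is produced and active.
Xylulose is present, so WexS is active.
With repressor WexS bound, *mibT* is not transcribed.
So MibT is not produced.
Sorbose is absent, so ElnC is active.
Ornithine is present, so GorP is active.
Activator ElnC is present, so *ulmN* is transcribed.
So UlmN is produced and active.
No repressor is bound and UlmN is active, so *haxT* is transcribed.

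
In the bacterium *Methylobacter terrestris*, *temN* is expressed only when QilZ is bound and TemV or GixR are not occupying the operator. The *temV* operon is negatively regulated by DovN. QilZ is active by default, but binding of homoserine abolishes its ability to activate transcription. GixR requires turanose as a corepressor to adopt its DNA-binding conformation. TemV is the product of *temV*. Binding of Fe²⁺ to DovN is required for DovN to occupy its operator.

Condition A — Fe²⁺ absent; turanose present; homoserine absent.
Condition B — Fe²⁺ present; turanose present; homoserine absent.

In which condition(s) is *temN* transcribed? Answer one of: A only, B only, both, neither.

Condition A:
Fe²⁺ is absent, so DovN is inactive.
With no repressor bound, *temV* is transcribed.
So TemV is produced and active.
Turanose is present, so GixR is active.
Homoserine is absent, so QilZ is active.
With repressor TemV bound, *temN* is not transcribed.
→ *temN* is OFF in A.
Condition B:
Fe²⁺ is present, so DovN is active.
With repressor DovN bound, *temV* is not transcribed.
So TemV is not produced.
Turanose is present, so GixR is active.
Homoserine is absent, so QilZ is active.
With repressor GixR bound, *temN* is not transcribed.
→ *temN* is OFF in B.

neither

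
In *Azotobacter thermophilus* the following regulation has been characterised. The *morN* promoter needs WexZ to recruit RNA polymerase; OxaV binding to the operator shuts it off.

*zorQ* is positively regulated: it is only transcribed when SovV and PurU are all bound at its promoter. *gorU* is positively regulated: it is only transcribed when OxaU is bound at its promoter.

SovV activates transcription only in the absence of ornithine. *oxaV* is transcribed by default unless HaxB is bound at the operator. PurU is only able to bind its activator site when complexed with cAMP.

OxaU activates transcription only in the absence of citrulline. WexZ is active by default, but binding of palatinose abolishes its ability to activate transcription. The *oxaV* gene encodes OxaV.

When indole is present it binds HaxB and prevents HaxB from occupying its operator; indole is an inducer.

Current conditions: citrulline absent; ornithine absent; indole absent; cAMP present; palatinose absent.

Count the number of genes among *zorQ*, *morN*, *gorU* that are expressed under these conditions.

Ornithine is absent, so SovV is active.
cAMP is present, so PurU is active.
No repressor is bound and SovV and PurU are active, so *zorQ* is transcribed.
→ *zorQ* is ON.
Indole is absent, so HaxB is active.
With repressor HaxB bound, *oxaV* is not transcribed.
So OxaV is not produced.
Palatinose is absent, so WexZ is active.
No repressor is bound and WexZ is active, so *morN* is transcribed.
→ *morN* is ON.
Citrulline is absent, so OxaU is active.
No repressor is bound and OxaU is active, so *gorU* is transcribed.
→ *gorU* is ON.
3 of the 3 genes are transcribed.

3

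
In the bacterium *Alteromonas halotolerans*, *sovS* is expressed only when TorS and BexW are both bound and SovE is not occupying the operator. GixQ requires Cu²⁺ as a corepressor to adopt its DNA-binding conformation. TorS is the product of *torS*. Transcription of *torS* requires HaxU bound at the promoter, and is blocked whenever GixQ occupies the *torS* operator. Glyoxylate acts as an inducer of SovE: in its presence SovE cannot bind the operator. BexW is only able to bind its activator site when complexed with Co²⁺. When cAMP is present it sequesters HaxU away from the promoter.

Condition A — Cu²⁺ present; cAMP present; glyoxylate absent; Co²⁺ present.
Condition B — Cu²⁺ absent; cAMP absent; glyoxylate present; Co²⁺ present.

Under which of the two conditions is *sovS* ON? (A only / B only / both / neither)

Condition A:
Cu²⁺ is present, so GixQ is active.
cAMP is present, so HaxU is inactive.
With repressor GixQ bound, *torS* is not transcribed.
So TorS is not produced.
Glyoxylate is absent, so SovE is active.
Co²⁺ is present, so BexW is active.
With repressor SovE bound, *sovS* is not transcribed.
→ *sovS* is OFF in A.
Condition B:
Cu²⁺ is absent, so GixQ is inactive.
cAMP is absent, so HaxU is active.
No repressor is bound and HaxU is active, so *torS* is transcribed.
So TorS is produced and active.
Glyoxylate is present, so SovE is inactive.
Co²⁺ is present, so BexW is active.
No repressor is bound and TorS and BexW are active, so *sovS* is transcribed.
→ *sovS* is ON in B.

B only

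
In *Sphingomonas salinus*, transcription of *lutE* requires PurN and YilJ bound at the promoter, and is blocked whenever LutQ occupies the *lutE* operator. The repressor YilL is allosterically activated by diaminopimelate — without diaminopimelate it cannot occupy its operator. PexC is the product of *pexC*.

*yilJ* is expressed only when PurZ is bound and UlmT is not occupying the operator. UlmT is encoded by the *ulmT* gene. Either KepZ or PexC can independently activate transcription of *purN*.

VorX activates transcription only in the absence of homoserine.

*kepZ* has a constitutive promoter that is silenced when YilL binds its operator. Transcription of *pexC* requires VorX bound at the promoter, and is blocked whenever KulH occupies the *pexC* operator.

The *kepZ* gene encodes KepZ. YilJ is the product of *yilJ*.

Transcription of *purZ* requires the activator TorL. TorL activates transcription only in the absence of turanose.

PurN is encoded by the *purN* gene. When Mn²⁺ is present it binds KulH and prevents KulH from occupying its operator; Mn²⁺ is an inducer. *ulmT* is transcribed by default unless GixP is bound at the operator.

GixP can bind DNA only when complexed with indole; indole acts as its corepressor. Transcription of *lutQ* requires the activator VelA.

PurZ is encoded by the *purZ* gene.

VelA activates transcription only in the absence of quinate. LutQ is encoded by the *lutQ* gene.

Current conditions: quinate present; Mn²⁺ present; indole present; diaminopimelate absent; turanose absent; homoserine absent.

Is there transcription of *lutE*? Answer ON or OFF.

Diaminopimelate is absent, so YilL is inactive.
With no repressor bound, *kepZ* is transcribed.
So KepZ is produced and active.
Homoserine is absent, so VorX is active.
Mn²⁺ is present, so KulH is inactive.
No repressor is bound and VorX is active, so *pexC* is transcribed.
So PexC is produced and active.
Activator KepZ is present, so *purN* is transcribed.
So PurN is produced and active.
Turanose is absent, so TorL is active.
No repressor is bound and TorL is active, so *purZ* is transcribed.
So PurZ is produced and active.
Indole is present, so GixP is active.
With repressor GixP bound, *ulmT* is not transcribed.
So UlmT is not produced.
No repressor is bound and PurZ is active, so *yilJ* is transcribed.
So YilJ is produced and active.
Quinate is present, so VelA is inactive.
Required activator VelA is absent, so *lutQ* is not transcribed.
So LutQ is not produced.
No repressor is bound and PurN and YilJ are active, so *lutE* is transcribed.

ON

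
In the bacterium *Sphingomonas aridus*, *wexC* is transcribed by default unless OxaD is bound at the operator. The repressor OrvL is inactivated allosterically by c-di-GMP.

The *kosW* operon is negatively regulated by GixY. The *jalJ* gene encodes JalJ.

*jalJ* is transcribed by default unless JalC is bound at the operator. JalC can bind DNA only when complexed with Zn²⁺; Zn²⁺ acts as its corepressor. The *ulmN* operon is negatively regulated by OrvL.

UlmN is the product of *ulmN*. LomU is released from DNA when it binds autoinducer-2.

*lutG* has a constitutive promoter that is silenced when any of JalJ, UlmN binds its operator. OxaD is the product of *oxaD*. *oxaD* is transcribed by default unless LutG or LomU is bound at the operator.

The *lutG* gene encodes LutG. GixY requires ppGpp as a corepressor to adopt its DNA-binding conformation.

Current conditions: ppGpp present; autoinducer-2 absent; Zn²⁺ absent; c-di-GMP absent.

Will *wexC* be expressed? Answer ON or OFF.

ON

Zn²⁺ is absent, so JalC is inactive.
With no repressor bound, *jalJ* is transcribed.
So JalJ is produced and active.
c-di-GMP is absent, so OrvL is active.
With repressor OrvL bound, *ulmN* is not transcribed.
So UlmN is not produced.
With repressor JalJ bound, *lutG* is not transcribed.
So LutG is not produced.
Autoinducer-2 is absent, so LomU is active.
With repressor LomU bound, *oxaD* is not transcribed.
So OxaD is not produced.
With no repressor bound, *wexC* is transcribed.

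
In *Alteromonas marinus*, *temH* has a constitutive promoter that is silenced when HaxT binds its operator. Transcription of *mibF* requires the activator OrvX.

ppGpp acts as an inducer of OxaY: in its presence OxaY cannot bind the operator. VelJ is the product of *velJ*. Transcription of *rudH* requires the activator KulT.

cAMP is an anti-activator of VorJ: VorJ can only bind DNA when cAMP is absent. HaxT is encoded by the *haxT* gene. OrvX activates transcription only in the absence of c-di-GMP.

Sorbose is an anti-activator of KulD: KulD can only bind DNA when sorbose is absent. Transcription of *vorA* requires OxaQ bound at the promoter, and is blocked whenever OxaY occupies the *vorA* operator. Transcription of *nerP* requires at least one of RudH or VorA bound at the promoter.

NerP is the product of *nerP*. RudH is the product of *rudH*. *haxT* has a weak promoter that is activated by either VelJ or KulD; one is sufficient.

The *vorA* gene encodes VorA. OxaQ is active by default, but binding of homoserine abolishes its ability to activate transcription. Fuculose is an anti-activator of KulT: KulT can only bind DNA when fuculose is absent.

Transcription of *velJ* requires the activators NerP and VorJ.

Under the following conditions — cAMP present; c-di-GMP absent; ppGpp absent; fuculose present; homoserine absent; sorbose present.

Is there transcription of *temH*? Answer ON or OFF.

Fuculose is present, so KulT is inactive.
Required activator KulT is absent, so *rudH* is not transcribed.
So RudH is not produced.
Homoserine is absent, so OxaQ is active.
ppGpp is absent, so OxaY is active.
With repressor OxaY bound, *vorA* is not transcribed.
So VorA is not produced.
No activator is available at the *nerP* promoter, so *nerP* is not transcribed.
So NerP is not produced.
cAMP is present, so VorJ is inactive.
Required activator NerP is absent, so *velJ* is not transcribed.
So VelJ is not produced.
Sorbose is present, so KulD is inactive.
No activator is available at the *haxT* promoter, so *haxT* is not transcribed.
So HaxT is not produced.
With no repressor bound, *temH* is transcribed.

ON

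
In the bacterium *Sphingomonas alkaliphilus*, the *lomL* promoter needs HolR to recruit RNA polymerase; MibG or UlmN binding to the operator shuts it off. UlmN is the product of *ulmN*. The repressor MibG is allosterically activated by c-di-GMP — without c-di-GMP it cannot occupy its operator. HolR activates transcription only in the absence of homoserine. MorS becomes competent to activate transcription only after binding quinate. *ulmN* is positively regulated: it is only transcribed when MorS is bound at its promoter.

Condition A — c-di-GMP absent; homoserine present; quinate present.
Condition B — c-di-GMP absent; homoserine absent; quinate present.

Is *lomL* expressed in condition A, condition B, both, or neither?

neither

Condition A:
c-di-GMP is absent, so MibG is inactive.
Homoserine is present, so HolR is inactive.
Quinate is present, so MorS is active.
No repressor is bound and MorS is active, so *ulmN* is transcribed.
So UlmN is produced and active.
With repressor UlmN bound, *lomL* is not transcribed.
→ *lomL* is OFF in A.
Condition B:
c-di-GMP is absent, so MibG is inactive.
Homoserine is absent, so HolR is active.
Quinate is present, so MorS is active.
No repressor is bound and MorS is active, so *ulmN* is transcribed.
So UlmN is produced and active.
With repressor UlmN bound, *lomL* is not transcribed.
→ *lomL* is OFF in B.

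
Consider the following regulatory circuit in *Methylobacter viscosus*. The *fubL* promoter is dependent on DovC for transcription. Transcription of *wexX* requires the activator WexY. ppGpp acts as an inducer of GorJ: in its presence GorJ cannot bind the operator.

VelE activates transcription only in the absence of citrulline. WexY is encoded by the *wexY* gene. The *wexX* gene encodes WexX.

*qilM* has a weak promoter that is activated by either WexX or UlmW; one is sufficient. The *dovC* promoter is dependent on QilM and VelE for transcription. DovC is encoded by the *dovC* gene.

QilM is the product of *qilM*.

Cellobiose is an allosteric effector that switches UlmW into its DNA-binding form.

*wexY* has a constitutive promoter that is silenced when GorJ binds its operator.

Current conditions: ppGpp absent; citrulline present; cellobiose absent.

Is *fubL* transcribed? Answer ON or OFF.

ppGpp is absent, so GorJ is active.
With repressor GorJ bound, *wexY* is not transcribed.
So WexY is not produced.
Required activator WexY is absent, so *wexX* is not transcribed.
So WexX is not produced.
Cellobiose is absent, so UlmW is inactive.
No activator is available at the *qilM* promoter, so *qilM* is not transcribed.
So QilM is not produced.
Citrulline is present, so VelE is inactive.
Required activator QilM is absent, so *dovC* is not transcribed.
So DovC is not produced.
Required activator DovC is absent, so *fubL* is not transcribed.

OFF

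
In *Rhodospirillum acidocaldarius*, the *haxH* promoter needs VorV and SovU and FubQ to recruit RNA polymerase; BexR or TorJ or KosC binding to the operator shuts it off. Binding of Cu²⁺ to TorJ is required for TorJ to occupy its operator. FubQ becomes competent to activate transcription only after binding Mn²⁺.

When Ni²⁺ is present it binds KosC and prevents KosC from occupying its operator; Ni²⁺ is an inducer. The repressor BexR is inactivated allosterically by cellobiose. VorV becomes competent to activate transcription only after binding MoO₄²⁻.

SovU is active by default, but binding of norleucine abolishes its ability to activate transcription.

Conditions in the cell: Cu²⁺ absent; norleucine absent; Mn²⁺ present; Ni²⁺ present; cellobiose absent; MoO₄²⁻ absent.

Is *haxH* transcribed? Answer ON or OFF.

MoO₄²⁻ is absent, so VorV is inactive.
Cellobiose is absent, so BexR is active.
Norleucine is absent, so SovU is active.
Cu²⁺ is absent, so TorJ is inactive.
Mn²⁺ is present, so FubQ is active.
Ni²⁺ is present, so KosC is inactive.
With repressor BexR bound, *haxH* is not transcribed.

OFF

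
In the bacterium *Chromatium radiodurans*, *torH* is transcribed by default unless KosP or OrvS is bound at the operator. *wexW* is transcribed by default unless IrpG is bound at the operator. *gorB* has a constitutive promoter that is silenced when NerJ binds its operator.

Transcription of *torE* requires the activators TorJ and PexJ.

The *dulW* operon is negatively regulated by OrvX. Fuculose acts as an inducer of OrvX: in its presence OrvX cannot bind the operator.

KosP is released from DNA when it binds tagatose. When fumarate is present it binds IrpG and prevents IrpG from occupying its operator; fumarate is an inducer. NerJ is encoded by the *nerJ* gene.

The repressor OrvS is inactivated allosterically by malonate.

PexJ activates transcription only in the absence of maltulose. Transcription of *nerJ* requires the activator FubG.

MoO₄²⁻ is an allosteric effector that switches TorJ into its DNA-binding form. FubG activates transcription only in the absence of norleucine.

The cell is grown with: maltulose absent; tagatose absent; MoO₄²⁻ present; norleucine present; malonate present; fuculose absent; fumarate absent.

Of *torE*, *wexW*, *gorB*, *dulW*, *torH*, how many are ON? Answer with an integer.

MoO₄²⁻ is present, so TorJ is active.
Maltulose is absent, so PexJ is active.
No repressor is bound and TorJ and PexJ are active, so *torE* is transcribed.
→ *torE* is ON.
Fumarate is absent, so IrpG is active.
With repressor IrpG bound, *wexW* is not transcribed.
→ *wexW* is OFF.
Norleucine is present, so FubG is inactive.
Required activator FubG is absent, so *nerJ* is not transcribed.
So NerJ is not produced.
With no repressor bound, *gorB* is transcribed.
→ *gorB* is ON.
Fuculose is absent, so OrvX is active.
With repressor OrvX bound, *dulW* is not transcribed.
→ *dulW* is OFF.
Tagatose is absent, so KosP is active.
Malonate is present, so OrvS is inactive.
With repressor KosP bound, *torH* is not transcribed.
→ *torH* is OFF.
2 of the 5 genes are transcribed.

2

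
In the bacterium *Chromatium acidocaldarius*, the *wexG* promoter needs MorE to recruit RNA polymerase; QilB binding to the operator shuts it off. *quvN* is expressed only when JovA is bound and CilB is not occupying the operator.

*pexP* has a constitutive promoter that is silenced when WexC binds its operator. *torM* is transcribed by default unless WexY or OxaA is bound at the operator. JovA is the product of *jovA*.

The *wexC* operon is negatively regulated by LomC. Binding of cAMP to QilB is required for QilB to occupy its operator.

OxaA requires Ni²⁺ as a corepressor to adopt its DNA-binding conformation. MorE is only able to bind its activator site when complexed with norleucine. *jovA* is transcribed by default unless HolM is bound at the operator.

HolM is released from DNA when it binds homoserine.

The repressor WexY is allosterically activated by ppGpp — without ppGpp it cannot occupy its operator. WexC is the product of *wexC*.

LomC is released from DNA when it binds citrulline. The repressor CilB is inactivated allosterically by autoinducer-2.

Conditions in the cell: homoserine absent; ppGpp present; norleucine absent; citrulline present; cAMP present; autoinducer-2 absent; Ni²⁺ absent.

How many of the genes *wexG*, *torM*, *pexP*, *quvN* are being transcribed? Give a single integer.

0

Norleucine is absent, so MorE is inactive.
cAMP is present, so QilB is active.
With repressor QilB bound, *wexG* is not transcribed.
→ *wexG* is OFF.
ppGpp is present, so WexY is active.
Ni²⁺ is absent, so OxaA is inactive.
With repressor WexY bound, *torM* is not transcribed.
→ *torM* is OFF.
Citrulline is present, so LomC is inactive.
With no repressor bound, *wexC* is transcribed.
So WexC is produced and active.
With repressor WexC bound, *pexP* is not transcribed.
→ *pexP* is OFF.
Homoserine is absent, so HolM is active.
With repressor HolM bound, *jovA* is not transcribed.
So JovA is not produced.
Autoinducer-2 is absent, so CilB is active.
With repressor CilB bound, *quvN* is not transcribed.
→ *quvN* is OFF.
0 of the 4 genes are transcribed.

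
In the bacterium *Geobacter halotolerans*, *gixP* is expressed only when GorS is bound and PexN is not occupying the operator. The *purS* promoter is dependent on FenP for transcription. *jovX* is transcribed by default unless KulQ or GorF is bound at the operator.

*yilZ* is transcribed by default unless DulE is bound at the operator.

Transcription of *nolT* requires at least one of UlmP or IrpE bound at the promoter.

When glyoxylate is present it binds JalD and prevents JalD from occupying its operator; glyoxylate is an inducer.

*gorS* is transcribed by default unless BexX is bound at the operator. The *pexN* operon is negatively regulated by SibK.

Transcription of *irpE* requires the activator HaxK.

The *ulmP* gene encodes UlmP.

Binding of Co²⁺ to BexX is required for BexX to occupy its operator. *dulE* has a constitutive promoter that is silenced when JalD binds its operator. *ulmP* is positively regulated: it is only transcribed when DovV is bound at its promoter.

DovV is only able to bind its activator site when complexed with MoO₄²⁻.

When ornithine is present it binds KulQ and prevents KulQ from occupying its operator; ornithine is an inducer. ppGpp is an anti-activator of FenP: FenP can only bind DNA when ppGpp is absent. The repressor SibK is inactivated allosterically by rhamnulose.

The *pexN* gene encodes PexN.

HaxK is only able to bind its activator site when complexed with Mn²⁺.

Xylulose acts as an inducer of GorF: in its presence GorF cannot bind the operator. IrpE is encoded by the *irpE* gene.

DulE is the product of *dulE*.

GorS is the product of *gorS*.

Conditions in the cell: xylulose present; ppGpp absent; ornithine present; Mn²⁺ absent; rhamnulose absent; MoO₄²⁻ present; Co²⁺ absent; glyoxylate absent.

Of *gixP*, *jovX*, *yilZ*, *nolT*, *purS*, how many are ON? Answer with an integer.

Rhamnulose is absent, so SibK is active.
With repressor SibK bound, *pexN* is not transcribed.
So PexN is not produced.
Co²⁺ is absent, so BexX is inactive.
With no repressor bound, *gorS* is transcribed.
So GorS is produced and active.
No repressor is bound and GorS is active, so *gixP* is transcribed.
→ *gixP* is ON.
Ornithine is present, so KulQ is inactive.
Xylulose is present, so GorF is inactive.
With no repressor bound, *jovX* is transcribed.
→ *jovX* is ON.
Glyoxylate is absent, so JalD is active.
With repressor JalD bound, *dulE* is not transcribed.
So DulE is not produced.
With no repressor bound, *yilZ* is transcribed.
→ *yilZ* is ON.
MoO₄²⁻ is present, so DovV is active.
No repressor is bound and DovV is active, so *ulmP* is transcribed.
So UlmP is produced and active.
Mn²⁺ is absent, so HaxK is inactive.
Required activator HaxK is absent, so *irpE* is not transcribed.
So IrpE is not produced.
Activator UlmP is present, so *nolT* is transcribed.
→ *nolT* is ON.
ppGpp is absent, so FenP is active.
No repressor is bound and FenP is active, so *purS* is transcribed.
→ *purS* is ON.
5 of the 5 genes are transcribed.

5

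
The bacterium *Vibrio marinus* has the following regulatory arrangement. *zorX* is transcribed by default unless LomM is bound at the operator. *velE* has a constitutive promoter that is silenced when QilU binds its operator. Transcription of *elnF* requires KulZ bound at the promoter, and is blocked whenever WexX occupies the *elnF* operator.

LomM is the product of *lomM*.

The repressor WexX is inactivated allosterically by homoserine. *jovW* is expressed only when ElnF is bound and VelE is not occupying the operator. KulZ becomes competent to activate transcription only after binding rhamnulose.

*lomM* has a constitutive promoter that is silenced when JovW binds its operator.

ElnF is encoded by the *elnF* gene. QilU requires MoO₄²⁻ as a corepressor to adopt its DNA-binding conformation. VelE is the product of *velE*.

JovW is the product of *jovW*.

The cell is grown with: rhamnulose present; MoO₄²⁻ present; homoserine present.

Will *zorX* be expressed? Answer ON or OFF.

ON

MoO₄²⁻ is present, so QilU is active.
With repressor QilU bound, *velE* is not transcribed.
So VelE is not produced.
Homoserine is present, so WexX is inactive.
Rhamnulose is present, so KulZ is active.
No repressor is bound and KulZ is active, so *elnF* is transcribed.
So ElnF is produced and active.
No repressor is bound and ElnF is active, so *jovW* is transcribed.
So JovW is produced and active.
With repressor JovW bound, *lomM* is not transcribed.
So LomM is not produced.
With no repressor bound, *zorX* is transcribed.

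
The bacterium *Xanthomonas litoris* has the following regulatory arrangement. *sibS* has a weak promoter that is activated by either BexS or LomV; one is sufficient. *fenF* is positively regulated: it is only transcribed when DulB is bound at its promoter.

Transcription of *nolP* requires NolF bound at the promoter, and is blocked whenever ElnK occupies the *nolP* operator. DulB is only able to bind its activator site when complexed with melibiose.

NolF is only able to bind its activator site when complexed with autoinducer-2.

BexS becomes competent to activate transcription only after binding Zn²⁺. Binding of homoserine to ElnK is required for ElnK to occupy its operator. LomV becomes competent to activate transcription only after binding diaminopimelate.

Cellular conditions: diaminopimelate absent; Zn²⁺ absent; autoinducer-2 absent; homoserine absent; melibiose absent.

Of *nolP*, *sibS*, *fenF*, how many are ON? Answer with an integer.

Homoserine is absent, so ElnK is inactive.
Autoinducer-2 is absent, so NolF is inactive.
Required activator NolF is absent, so *nolP* is not transcribed.
→ *nolP* is OFF.
Zn²⁺ is absent, so BexS is inactive.
Diaminopimelate is absent, so LomV is inactive.
No activator is available at the *sibS* promoter, so *sibS* is not transcribed.
→ *sibS* is OFF.
Melibiose is absent, so DulB is inactive.
Required activator DulB is absent, so *fenF* is not transcribed.
→ *fenF* is OFF.
0 of the 3 genes are transcribed.

0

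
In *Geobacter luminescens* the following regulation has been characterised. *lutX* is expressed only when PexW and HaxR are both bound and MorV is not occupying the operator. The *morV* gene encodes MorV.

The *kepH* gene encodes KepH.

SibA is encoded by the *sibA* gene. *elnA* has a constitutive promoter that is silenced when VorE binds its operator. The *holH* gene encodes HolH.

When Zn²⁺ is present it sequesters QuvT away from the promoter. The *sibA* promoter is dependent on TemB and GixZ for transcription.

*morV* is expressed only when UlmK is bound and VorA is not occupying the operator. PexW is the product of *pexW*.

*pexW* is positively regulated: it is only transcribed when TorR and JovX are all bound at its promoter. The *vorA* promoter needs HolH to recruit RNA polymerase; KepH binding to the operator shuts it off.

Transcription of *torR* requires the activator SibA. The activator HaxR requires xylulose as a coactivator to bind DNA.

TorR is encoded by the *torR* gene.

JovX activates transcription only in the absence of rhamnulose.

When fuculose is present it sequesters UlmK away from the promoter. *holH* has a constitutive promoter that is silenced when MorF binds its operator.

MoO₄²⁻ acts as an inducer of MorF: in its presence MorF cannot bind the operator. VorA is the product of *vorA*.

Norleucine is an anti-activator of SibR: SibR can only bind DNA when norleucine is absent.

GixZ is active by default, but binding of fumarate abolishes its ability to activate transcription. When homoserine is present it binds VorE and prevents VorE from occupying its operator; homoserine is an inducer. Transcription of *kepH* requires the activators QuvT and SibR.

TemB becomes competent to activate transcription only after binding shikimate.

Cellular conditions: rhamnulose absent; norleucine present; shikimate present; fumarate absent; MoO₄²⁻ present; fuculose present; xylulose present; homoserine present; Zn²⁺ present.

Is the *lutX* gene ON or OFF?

ON

Shikimate is present, so TemB is active.
Fumarate is absent, so GixZ is active.
No repressor is bound and TemB and GixZ are active, so *sibA* is transcribed.
So SibA is produced and active.
No repressor is bound and SibA is active, so *torR* is transcribed.
So TorR is produced and active.
Rhamnulose is absent, so JovX is active.
No repressor is bound and TorR and JovX are active, so *pexW* is transcribed.
So PexW is produced and active.
Xylulose is present, so HaxR is active.
MoO₄²⁻ is present, so MorF is inactive.
With no repressor bound, *holH* is transcribed.
So HolH is produced and active.
Zn²⁺ is present, so QuvT is inactive.
Norleucine is present, so SibR is inactive.
Required activator QuvT is absent, so *kepH* is not transcribed.
So KepH is not produced.
No repressor is bound and HolH is active, so *vorA* is transcribed.
So VorA is produced and active.
Fuculose is present, so UlmK is inactive.
With repressor VorA bound, *morV* is not transcribed.
So MorV is not produced.
No repressor is bound and PexW and HaxR are active, so *lutX* is transcribed.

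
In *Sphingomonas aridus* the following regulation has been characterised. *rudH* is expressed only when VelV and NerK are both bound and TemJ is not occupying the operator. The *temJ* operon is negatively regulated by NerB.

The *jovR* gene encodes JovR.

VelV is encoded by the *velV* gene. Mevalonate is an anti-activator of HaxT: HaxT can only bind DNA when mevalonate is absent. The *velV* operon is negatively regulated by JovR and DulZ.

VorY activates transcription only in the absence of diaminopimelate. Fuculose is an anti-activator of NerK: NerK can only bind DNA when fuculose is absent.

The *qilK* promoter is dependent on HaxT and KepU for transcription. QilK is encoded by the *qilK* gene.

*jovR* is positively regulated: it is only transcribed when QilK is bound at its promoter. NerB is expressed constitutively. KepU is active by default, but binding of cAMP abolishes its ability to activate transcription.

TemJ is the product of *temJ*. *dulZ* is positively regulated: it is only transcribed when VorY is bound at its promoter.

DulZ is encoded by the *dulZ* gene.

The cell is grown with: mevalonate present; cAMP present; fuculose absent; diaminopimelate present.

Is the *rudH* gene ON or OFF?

ON

Mevalonate is present, so HaxT is inactive.
cAMP is present, so KepU is inactive.
Required activator HaxT is absent, so *qilK* is not transcribed.
So QilK is not produced.
Required activator QilK is absent, so *jovR* is not transcribed.
So JovR is not produced.
Diaminopimelate is present, so VorY is inactive.
Required activator VorY is absent, so *dulZ* is not transcribed.
So DulZ is not produced.
With no repressor bound, *velV* is transcribed.
So VelV is produced and active.
NerB is produced constitutively and is active.
With repressor NerB bound, *temJ* is not transcribed.
So TemJ is not produced.
Fuculose is absent, so NerK is active.
No repressor is bound and VelV and NerK are active, so *rudH* is transcribed.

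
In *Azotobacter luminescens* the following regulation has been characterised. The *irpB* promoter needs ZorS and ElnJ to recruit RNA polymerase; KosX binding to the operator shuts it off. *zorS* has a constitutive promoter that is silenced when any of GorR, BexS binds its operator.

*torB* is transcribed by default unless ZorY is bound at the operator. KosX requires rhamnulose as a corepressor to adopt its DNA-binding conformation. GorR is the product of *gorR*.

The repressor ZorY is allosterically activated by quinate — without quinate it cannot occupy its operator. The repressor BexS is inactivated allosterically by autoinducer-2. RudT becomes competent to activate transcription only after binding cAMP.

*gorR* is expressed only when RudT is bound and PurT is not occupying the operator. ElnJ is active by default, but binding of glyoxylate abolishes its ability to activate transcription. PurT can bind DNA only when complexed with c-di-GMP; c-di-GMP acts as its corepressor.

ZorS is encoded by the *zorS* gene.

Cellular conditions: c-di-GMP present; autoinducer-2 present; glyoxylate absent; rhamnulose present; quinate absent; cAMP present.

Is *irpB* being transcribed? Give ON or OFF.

c-di-GMP is present, so PurT is active.
cAMP is present, so RudT is active.
With repressor PurT bound, *gorR* is not transcribed.
So GorR is not produced.
Autoinducer-2 is present, so BexS is inactive.
With no repressor bound, *zorS* is transcribed.
So ZorS is produced and active.
Rhamnulose is present, so KosX is active.
Glyoxylate is absent, so ElnJ is active.
With repressor KosX bound, *irpB* is not transcribed.

OFF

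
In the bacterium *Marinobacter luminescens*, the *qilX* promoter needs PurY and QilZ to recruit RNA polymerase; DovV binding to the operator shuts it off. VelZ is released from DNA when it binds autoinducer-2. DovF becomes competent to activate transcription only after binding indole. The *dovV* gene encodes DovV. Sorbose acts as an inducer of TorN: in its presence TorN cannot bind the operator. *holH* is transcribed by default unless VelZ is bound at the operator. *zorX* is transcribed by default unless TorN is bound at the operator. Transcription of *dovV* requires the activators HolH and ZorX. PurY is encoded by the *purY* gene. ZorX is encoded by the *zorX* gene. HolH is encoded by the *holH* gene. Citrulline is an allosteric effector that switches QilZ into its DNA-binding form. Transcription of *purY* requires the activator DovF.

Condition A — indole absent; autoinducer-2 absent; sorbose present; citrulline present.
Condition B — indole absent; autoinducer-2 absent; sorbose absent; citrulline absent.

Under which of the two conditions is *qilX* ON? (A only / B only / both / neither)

neither

Condition A:
Indole is absent, so DovF is inactive.
Required activator DovF is absent, so *purY* is not transcribed.
So PurY is not produced.
Autoinducer-2 is absent, so VelZ is active.
With repressor VelZ bound, *holH* is not transcribed.
So HolH is not produced.
Sorbose is present, so TorN is inactive.
With no repressor bound, *zorX* is transcribed.
So ZorX is produced and active.
Required activator HolH is absent, so *dovV* is not transcribed.
So DovV is not produced.
Citrulline is present, so QilZ is active.
Required activator PurY is absent, so *qilX* is not transcribed.
→ *qilX* is OFF in A.
Condition B:
Indole is absent, so DovF is inactive.
Required activator DovF is absent, so *purY* is not transcribed.
So PurY is not produced.
Autoinducer-2 is absent, so VelZ is active.
With repressor VelZ bound, *holH* is not transcribed.
So HolH is not produced.
Sorbose is absent, so TorN is active.
With repressor TorN bound, *zorX* is not transcribed.
So ZorX is not produced.
Required activator HolH is absent, so *dovV* is not transcribed.
So DovV is not produced.
Citrulline is absent, so QilZ is inactive.
Required activator PurY is absent, so *qilX* is not transcribed.
→ *qilX* is OFF in B.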